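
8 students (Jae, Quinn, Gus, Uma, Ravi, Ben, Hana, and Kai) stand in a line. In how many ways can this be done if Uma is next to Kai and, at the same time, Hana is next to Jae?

2880

Treat {Uma,Kai} as one block (2 orders) and {Hana,Jae} as another (2 orders).
That leaves 6 units to arrange: 2 × 2 × 6! = 4 × 720 = 2880.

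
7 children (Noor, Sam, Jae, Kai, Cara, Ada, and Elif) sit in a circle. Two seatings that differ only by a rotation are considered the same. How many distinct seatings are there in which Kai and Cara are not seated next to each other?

480

All circular seatings of 7 people number (6)! = 720.
Those with Kai next to Cara: fuse the pair into one unit and seat 6 units around a circle — 2·(5)! = 240.
Subtracting, 720 − 240 = 480.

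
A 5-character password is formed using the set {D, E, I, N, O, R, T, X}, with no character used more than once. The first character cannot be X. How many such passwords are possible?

5880

The first character has 8−1 = 7 choices (anything except X).
The remaining 4 characters are filled from the other 7 symbols without repetition: 7 × 6 × 5 × 4 = 840.
Total: 7 × 840 = 5880.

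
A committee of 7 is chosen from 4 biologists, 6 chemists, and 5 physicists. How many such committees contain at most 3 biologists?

6270

Split by how many biologists are chosen (0 through 3).
Sum: C(4,0)·C(11,7) + C(4,1)·C(11,6) + C(4,2)·C(11,5) + C(4,3)·C(11,4) = 330 + 1848 + 2772 + 1320 = 6270.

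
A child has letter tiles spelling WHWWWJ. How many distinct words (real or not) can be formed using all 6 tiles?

30

The 6 letters of WHWWWJ have repeats: W appearing 4 times.
Dividing 6! = 720 by 4! = 24 for the repeated letters gives 30.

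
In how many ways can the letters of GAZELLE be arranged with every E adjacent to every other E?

360

Treat the 2 copies of E as a single block. The multiset to arrange is then {EE, A, G, L, L, Z}, 6 items in all.
That gives (6)!/(2!) = 360 arrangements.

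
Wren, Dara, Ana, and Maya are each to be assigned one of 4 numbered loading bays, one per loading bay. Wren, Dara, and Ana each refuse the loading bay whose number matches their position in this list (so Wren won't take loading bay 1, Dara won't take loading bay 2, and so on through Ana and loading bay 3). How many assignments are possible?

Let Aᵢ (for i ∈ {1, 2, 3}) be the placements that put person i in their forbidden loading bay. Any j of these fix j positions, leaving (4−j)! ways to fill the rest, and there are C(3,j) ways to pick which j.
By inclusion–exclusion, the number of valid placements is Σ_{j=0}^{3} (−1)^j C(3,j)·(4−j)!.
Computing: 24 − 18 + 6 − 1 = 11.

11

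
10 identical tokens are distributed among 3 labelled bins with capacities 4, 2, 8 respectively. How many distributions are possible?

12

Without the upper bounds there are C(12,2) = 66 ways to split 10 among 3 bins.
Subtract solutions that violate a single cap (substitute x_i' = x_i − (cap_i+1)): x_1 ≥ 5 gives C(7,2) = 21; x_2 ≥ 3 gives C(9,2) = 36; x_3 ≥ 9 gives C(3,2) = 3. Together 60.
Add back pairs where two caps are both exceeded: 6 + 0 + 0 = 6.
By inclusion–exclusion the count is 66 − 60 + 6 = 12.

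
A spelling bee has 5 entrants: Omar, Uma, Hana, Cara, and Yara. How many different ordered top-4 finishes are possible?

There are 5 choices for 1st place, 4 for 2nd, and so on down to 2 for position 4.
That gives 5 × 4 × 3 × 2 = 120.

120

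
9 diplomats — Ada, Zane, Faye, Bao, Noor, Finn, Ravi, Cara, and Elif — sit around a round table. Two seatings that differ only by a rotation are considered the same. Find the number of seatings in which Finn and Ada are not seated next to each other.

30240

All circular seatings of 9 people number (8)! = 40320.
Seatings with Finn beside Ada: treat them as a block with 2 internal orders, giving 2 × (7)! = 10080.
Subtracting, 40320 − 10080 = 30240.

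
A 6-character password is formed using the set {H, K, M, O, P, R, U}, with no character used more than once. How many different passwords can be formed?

Choose and order 6 of the 7 symbols: the first character has 7 options, the next 6, and so on down to 2.
That product is 7 × 6 × 5 × 4 × 3 × 2 = 5040.

5040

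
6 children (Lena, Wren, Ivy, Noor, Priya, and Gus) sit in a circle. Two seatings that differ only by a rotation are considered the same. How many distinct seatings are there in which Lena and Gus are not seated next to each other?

72

All circular seatings of 6 people number (5)! = 120.
Those with Lena next to Gus: fuse the pair into one unit and seat 5 units around a circle — 2·(4)! = 48.
Subtracting, 120 − 48 = 72.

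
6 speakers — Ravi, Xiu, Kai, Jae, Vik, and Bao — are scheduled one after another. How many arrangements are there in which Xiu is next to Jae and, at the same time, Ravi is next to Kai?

Treat {Xiu,Jae} as one block (2 orders) and {Ravi,Kai} as another (2 orders).
That leaves 4 units to arrange: 2 × 2 × 4! = 4 × 24 = 96.

96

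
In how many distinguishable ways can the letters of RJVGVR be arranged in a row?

180

RJVGVR has 6 letters with R appearing twice and V appearing twice.
The number of distinct arrangements is 6!/(2!·2!) = 720/4 = 180.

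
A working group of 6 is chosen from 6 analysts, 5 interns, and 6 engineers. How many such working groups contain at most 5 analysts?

12375

Split by how many analysts are chosen (0 through 5).
Sum: C(6,0)·C(11,6) + C(6,1)·C(11,5) + C(6,2)·C(11,4) + C(6,3)·C(11,3) + C(6,4)·C(11,2) + C(6,5)·C(11,1) = 462 + 2772 + 4950 + 3300 + 825 + 66 = 12375.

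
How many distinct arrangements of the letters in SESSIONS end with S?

With the last slot taken by S, it remains to arrange the other 7 letters (ESSIONS).
Those 7 letters have S appearing 3 times, giving (7)!/(3!) = 840.

840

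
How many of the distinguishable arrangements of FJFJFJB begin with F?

60

Fix F in the first position and arrange the remaining 6 letters.
Those 6 letters have F appearing twice and J appearing 3 times, giving (6)!/(3!·2!) = 60.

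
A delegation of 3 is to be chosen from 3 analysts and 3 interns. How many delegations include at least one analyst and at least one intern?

With no constraint there are C(6,3) = 20 possible selections.
Subtract selections that omit an entire group: no analysts → C(3,3) = 1; no interns → C(3,3) = 1.
Both groups omitted at once is impossible, so 20 − 2 = 18.

18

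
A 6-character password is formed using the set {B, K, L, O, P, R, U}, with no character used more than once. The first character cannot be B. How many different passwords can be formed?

The first character has 7−1 = 6 choices (anything except B).
The remaining 5 characters are filled from the other 6 symbols without repetition: 6 × 5 × 4 × 3 × 2 = 720.
Total: 6 × 720 = 4320.

4320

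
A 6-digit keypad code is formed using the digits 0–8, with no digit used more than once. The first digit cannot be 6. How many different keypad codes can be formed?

53760

The first digit has 9−1 = 8 choices (anything except 6).
The remaining 5 digits are filled from the other 8 symbols without repetition: 8 × 7 × 6 × 5 × 4 = 6720.
Total: 8 × 6720 = 53760.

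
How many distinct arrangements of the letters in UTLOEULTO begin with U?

5040

Fix U in the first position and arrange the remaining 8 letters.
Those 8 letters have L appearing twice, O appearing twice, and T appearing twice, giving (8)!/(2!·2!·2!) = 5040.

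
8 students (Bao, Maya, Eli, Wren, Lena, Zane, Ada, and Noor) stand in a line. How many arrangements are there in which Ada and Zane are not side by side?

30240

There are 8! = 40320 arrangements in all. If Ada and Zane are adjacent, merging them into one block gives 2·(7)! = 10080 arrangements.
So 40320 − 10080 = 30240 arrangements keep them apart.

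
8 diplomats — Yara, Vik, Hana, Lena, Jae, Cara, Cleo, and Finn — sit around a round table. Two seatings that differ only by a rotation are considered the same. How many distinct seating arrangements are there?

Seat Yara anywhere (absorbing the rotational symmetry), then permute the other 7: (7)! = 5040.

5040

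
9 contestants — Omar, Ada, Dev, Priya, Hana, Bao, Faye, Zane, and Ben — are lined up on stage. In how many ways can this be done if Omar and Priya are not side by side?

There are 9! = 362880 arrangements in all. If Omar and Priya are adjacent, merging them into one block gives 2·(8)! = 80640 arrangements.
Complementary counting: 362880 − 80640 = 282240.

282240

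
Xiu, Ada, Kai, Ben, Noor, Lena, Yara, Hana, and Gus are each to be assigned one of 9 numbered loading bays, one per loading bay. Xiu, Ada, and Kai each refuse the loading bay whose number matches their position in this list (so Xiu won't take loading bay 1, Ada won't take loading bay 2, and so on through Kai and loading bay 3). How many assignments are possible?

Let Aᵢ (for i ∈ {1, 2, 3}) be the placements that put person i in their forbidden loading bay. Any j of these fix j positions, leaving (9−j)! ways to fill the rest, and there are C(3,j) ways to pick which j.
By inclusion–exclusion, the number of valid placements is Σ_{j=0}^{3} (−1)^j C(3,j)·(9−j)!.
Computing: 362880 − 120960 + 15120 − 720 = 256320.

256320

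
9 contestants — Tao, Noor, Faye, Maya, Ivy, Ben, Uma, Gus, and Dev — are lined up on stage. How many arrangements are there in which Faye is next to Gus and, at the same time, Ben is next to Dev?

Treat {Faye,Gus} as one block (2 orders) and {Ben,Dev} as another (2 orders).
That leaves 7 units to arrange: 2 × 2 × 7! = 4 × 5040 = 20160.

20160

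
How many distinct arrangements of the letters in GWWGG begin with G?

Fix G in the first position and arrange the remaining 4 letters.
Those 4 letters have G appearing twice and W appearing twice, giving (4)!/(2!·2!) = 6.

6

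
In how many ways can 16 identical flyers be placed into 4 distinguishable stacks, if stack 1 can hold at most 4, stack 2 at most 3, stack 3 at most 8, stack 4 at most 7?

70

By stars and bars, unrestricted non-negative solutions to x_1+…+x_4 = 16 number C(16+3,3) = 969.
Subtract solutions that violate a single cap (substitute x_i' = x_i − (cap_i+1)): x_1 ≥ 5 gives C(14,3) = 364; x_2 ≥ 4 gives C(15,3) = 455; x_3 ≥ 9 gives C(10,3) = 120; x_4 ≥ 8 gives C(11,3) = 165. Together 1104.
Add back pairs where two caps are both exceeded: 120 + 10 + 20 + 20 + 35 + 0 = 205.
By inclusion–exclusion the count is 969 − 1104 + 205 = 70.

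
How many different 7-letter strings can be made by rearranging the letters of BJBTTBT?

140

The 7 letters of BJBTTBT have repeats: B appearing 3 times and T appearing 3 times.
The number of distinct arrangements is 7!/(3!·3!) = 5040/36 = 140.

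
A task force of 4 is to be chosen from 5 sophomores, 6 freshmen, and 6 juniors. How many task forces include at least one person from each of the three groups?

1260

Unrestricted: C(17,4) = 2380 ways to pick any 4 of the 17.
Subtract selections that omit an entire group: no sophomores → C(12,4) = 495; no freshmen → C(11,4) = 330; no juniors → C(11,4) = 330.
Add back selections omitting two groups (i.e. drawn from a single group): C(5,4) + C(6,4) + C(6,4) = 35.
By inclusion–exclusion: 2380 − 1155 + 35 = 1260.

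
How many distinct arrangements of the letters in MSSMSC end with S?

With the last slot taken by S, it remains to arrange the other 5 letters (MSMSC).
Those 5 letters have M appearing twice and S appearing twice, giving (5)!/(2!·2!) = 30.

30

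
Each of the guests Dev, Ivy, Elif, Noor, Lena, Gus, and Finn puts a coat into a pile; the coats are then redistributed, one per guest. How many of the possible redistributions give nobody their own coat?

1854

Let Aᵢ be the assignments in which guest i gets their own coat. We want the size of the complement of A₁∪…∪A_7.
By inclusion–exclusion this is Σ_{j=0}^{7} (−1)^j C(7,j)·(7−j)!.
Computing: 5040 − 5040 + 2520 − 840 + 210 − 42 + 7 − 1 = 1854.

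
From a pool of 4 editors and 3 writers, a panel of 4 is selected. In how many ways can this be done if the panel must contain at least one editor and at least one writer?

34

Unrestricted: C(7,4) = 35 ways to pick any 4 of the 7.
Subtract selections that omit an entire group: no editors → C(3,4) = 0; no writers → C(4,4) = 1.
Both groups omitted at once is impossible, so 35 − 1 = 34.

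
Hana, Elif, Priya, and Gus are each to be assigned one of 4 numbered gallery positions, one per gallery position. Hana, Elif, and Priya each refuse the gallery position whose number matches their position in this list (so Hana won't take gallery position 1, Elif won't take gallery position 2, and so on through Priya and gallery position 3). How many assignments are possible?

Let Aᵢ (for i ∈ {1, 2, 3}) be the placements that put person i in their forbidden gallery position. Any j of these fix j positions, leaving (4−j)! ways to fill the rest, and there are C(3,j) ways to pick which j.
By inclusion–exclusion, the number of valid placements is Σ_{j=0}^{3} (−1)^j C(3,j)·(4−j)!.
Computing: 24 − 18 + 6 − 1 = 11.

11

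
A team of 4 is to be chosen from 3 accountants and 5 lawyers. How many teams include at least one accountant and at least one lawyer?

Total 4-person selections from all 8: C(8,4) = 70.
Selections missing a whole group: no accountants → C(5,4) = 5; no lawyers → C(3,4) = 0.
Both groups omitted at once is impossible, so 70 − 5 = 65.

65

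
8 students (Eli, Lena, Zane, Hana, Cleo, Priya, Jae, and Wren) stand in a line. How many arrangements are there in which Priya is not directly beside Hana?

30240

Of the 8! = 40320 arrangements, those with Priya and Hana adjacent number 2 × 7! = 10080 (treat the pair as a block with 2 internal orders).
Complementary counting: 40320 − 10080 = 30240.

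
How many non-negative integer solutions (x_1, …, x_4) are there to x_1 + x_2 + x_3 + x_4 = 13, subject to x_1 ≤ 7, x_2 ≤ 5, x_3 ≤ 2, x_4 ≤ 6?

80

Without the upper bounds there are C(16,3) = 560 ways to split 13 among 4 variables.
Subtract solutions that violate a single cap (substitute x_i' = x_i − (cap_i+1)): x_1 ≥ 8 gives C(8,3) = 56; x_2 ≥ 6 gives C(10,3) = 120; x_3 ≥ 3 gives C(13,3) = 286; x_4 ≥ 7 gives C(9,3) = 84. Together 546.
Add back pairs where two caps are both exceeded: 0 + 10 + 0 + 35 + 1 + 20 = 66.
By inclusion–exclusion the count is 560 − 546 + 66 = 80.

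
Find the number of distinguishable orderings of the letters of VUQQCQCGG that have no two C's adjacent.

There are 9!/(3!·2!·2!) = 15120 arrangements of VUQQCQCGG in total.
If the two C's are adjacent, glue them into one block, leaving 8 items to arrange: (8)!/(3!·2!) = 3360 ways.
Subtracting, 15120 − 3360 = 11760 arrangements keep the C's apart.

11760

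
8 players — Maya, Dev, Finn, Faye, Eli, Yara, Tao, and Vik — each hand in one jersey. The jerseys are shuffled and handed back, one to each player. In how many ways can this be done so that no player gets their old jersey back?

14833

Count assignments avoiding every fixed point. For any j of the 8 players fixed to their old jersey, the other 8−j can be arranged in (8−j)! ways.
By inclusion–exclusion this is Σ_{j=0}^{8} (−1)^j C(8,j)·(8−j)!.
Computing: 40320 − 40320 + 20160 − 6720 + 1680 − 336 + 56 − 8 + 1 = 14833.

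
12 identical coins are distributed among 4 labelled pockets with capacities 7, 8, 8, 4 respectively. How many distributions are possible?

260

By stars and bars, unrestricted non-negative solutions to x_1+…+x_4 = 12 number C(12+3,3) = 455.
Subtract solutions that violate a single cap (substitute x_i' = x_i − (cap_i+1)): x_1 ≥ 8 gives C(7,3) = 35; x_2 ≥ 9 gives C(6,3) = 20; x_3 ≥ 9 gives C(6,3) = 20; x_4 ≥ 5 gives C(10,3) = 120. Together 195.
No two caps can be exceeded simultaneously, so the pair terms are all 0.
By inclusion–exclusion the count is 455 − 195 + 0 = 260.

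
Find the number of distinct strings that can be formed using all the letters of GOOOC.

GOOOC has 5 letters with O appearing 3 times.
The number of distinct arrangements is 5!/(3!) = 120/6 = 20.

20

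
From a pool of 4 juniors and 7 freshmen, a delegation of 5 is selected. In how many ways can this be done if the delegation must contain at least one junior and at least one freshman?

Total 5-person selections from all 11: C(11,5) = 462.
Selections missing a whole group: no juniors → C(7,5) = 21; no freshmen → C(4,5) = 0.
Both groups omitted at once is impossible, so 462 − 21 = 441.

441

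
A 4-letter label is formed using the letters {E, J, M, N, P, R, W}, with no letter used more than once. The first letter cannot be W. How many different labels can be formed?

720

The first letter has 7−1 = 6 choices (anything except W).
The remaining 3 letters are filled from the other 6 symbols without repetition: 6 × 5 × 4 = 120.
Total: 6 × 120 = 720.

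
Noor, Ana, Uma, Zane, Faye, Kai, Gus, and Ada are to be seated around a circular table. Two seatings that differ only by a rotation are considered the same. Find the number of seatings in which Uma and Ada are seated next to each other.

1440

Glue Uma and Ada into a block (2 internal orders). Seating 7 units around a circle gives (6)! arrangements.
So 2 × (6)! = 2 × 720 = 1440.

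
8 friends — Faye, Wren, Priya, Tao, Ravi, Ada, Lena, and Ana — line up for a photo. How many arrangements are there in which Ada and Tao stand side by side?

Place the 6 others and the Ada-Tao pair as 7 objects in a line; the pair has 2 internal arrangements.
That gives 2 × 7! = 2 × 5040 = 10080.

10080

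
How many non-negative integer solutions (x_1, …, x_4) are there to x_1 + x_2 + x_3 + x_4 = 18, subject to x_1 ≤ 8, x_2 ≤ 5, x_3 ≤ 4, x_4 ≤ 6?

Ignoring the caps, the number of non-negative solutions to x_1+…+x_4 = 18 is C(21,3) = 1330.
Subtract solutions that violate a single cap (substitute x_i' = x_i − (cap_i+1)): x_1 ≥ 9 gives C(12,3) = 220; x_2 ≥ 6 gives C(15,3) = 455; x_3 ≥ 5 gives C(16,3) = 560; x_4 ≥ 7 gives C(14,3) = 364. Together 1599.
Add back pairs where two caps are both exceeded: 20 + 35 + 10 + 120 + 56 + 84 = 325.
Subtract triples: 0 + 0 + 0 + 1 = 1.
By inclusion–exclusion the count is 1330 − 1599 + 325 − 1 = 55.

55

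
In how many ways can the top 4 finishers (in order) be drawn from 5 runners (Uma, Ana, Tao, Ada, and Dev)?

There are 5 choices for 1st place, 4 for 2nd, and so on down to 2 for position 4.
That gives 5 × 4 × 3 × 2 = 120.

120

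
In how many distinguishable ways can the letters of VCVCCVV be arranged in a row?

The 7 letters of VCVCCVV have repeats: C appearing 3 times and V appearing 4 times.
Dividing 7! = 5040 by 4!·3! = 144 for the repeated letters gives 35.

35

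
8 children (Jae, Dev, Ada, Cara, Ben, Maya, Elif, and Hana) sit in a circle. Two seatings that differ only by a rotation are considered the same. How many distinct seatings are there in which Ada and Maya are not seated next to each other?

Without the restriction there are (7)! = 5040 seatings.
Those with Ada next to Maya: fuse the pair into one unit and seat 7 units around a circle — 2·(6)! = 1440.
Subtracting, 5040 − 1440 = 3600.

3600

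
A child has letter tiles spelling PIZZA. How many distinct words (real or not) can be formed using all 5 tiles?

60

PIZZA has 5 letters with Z appearing twice.
Dividing 5! = 120 by 2! = 2 for the repeated letters gives 60.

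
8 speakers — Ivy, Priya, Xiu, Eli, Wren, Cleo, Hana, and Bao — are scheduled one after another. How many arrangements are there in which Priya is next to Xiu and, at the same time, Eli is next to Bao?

Treat {Priya,Xiu} as one block (2 orders) and {Eli,Bao} as another (2 orders).
That leaves 6 units to arrange: 2 × 2 × 6! = 4 × 720 = 2880.

2880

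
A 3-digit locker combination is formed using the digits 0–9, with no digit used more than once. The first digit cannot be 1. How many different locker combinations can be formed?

The first digit has 10−1 = 9 choices (anything except 1).
The remaining 2 digits are filled from the other 9 symbols without repetition: 9 × 8 = 72.
Total: 9 × 72 = 648.

648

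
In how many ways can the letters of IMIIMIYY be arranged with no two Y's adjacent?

315

Total arrangements of IMIIMIYY: 8!/(4!·2!·2!) = 420.
If the two Y's are adjacent, glue them into one block, leaving 7 items to arrange: (7)!/(4!·2!) = 105 ways.
Subtracting, 420 − 105 = 315 arrangements keep the Y's apart.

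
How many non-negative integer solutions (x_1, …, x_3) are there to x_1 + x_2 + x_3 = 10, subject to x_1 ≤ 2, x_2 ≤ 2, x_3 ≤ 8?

6

Without the upper bounds there are C(12,2) = 66 ways to split 10 among 3 variables.
Subtract solutions that violate a single cap (substitute x_i' = x_i − (cap_i+1)): x_1 ≥ 3 gives C(9,2) = 36; x_2 ≥ 3 gives C(9,2) = 36; x_3 ≥ 9 gives C(3,2) = 3. Together 75.
Add back pairs where two caps are both exceeded: 15 + 0 + 0 = 15.
By inclusion–exclusion the count is 66 − 75 + 15 = 6.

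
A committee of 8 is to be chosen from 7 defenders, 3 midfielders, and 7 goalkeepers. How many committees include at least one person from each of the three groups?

21217

Unrestricted: C(17,8) = 24310 ways to pick any 8 of the 17.
Subtract selections that omit an entire group: no defenders → C(10,8) = 45; no midfielders → C(14,8) = 3003; no goalkeepers → C(10,8) = 45.
Add back selections omitting two groups (i.e. drawn from a single group): C(7,8) + C(3,8) + C(7,8) = 0.
By inclusion–exclusion: 24310 − 3093 + 0 = 21217.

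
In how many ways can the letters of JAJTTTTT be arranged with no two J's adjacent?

There are 8!/(5!·2!) = 168 arrangements of JAJTTTTT in total.
Arrangements with the J's together: treat JJ as one letter, giving (7)!/(5!) = 42.
Hence 168 − 42 = 126.

126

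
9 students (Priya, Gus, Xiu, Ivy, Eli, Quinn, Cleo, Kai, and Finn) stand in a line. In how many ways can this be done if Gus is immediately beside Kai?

80640

Glue Gus and Kai into one block (2 internal orders), leaving 8 units to arrange in a row.
So the count is 2·(8)! = 80640.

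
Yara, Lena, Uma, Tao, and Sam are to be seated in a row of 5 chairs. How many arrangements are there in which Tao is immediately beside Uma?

48

Treat {Tao, Uma} as a single unit. There are 4 units to order, and the pair itself can be ordered 2 ways.
So the count is 2·(4)! = 48.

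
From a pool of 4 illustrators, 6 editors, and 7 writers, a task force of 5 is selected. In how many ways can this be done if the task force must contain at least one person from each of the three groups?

Unrestricted: C(17,5) = 6188 ways to pick any 5 of the 17.
Subtract selections that omit an entire group: no illustrators → C(13,5) = 1287; no editors → C(11,5) = 462; no writers → C(10,5) = 252.
Add back selections omitting two groups (i.e. drawn from a single group): C(4,5) + C(6,5) + C(7,5) = 27.
By inclusion–exclusion: 6188 − 2001 + 27 = 4214.

4214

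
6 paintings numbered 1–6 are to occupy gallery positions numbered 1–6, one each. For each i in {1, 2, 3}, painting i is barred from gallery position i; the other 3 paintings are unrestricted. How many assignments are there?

426

Let Aᵢ (for i ∈ {1, 2, 3}) be the placements that put painting i in its forbidden gallery position. Any j of these fix j positions, leaving (6−j)! ways to fill the rest, and there are C(3,j) ways to pick which j.
By inclusion–exclusion, the number of valid placements is Σ_{j=0}^{3} (−1)^j C(3,j)·(6−j)!.
Computing: 720 − 360 + 72 − 6 = 426.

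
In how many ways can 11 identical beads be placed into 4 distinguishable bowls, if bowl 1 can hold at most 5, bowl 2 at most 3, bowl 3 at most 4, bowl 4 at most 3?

33

Without the upper bounds there are C(14,3) = 364 ways to split 11 among 4 bowls.
Subtract solutions that violate a single cap (substitute x_i' = x_i − (cap_i+1)): x_1 ≥ 6 gives C(8,3) = 56; x_2 ≥ 4 gives C(10,3) = 120; x_3 ≥ 5 gives C(9,3) = 84; x_4 ≥ 4 gives C(10,3) = 120. Together 380.
Add back pairs where two caps are both exceeded: 4 + 1 + 4 + 10 + 20 + 10 = 49.
By inclusion–exclusion the count is 364 − 380 + 49 = 33.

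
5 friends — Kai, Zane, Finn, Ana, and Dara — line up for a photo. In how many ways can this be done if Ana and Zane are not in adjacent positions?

Of the 5! = 120 arrangements, those with Ana and Zane adjacent number 2 × 4! = 48 (treat the pair as a block with 2 internal orders).
So 120 − 48 = 72 arrangements keep them apart.

72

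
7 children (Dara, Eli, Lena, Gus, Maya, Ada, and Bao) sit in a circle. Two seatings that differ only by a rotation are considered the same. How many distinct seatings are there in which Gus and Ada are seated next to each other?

240

Treat {Gus, Ada} as one unit (2 internal orders) and seat the resulting 6 units around the table: (5)! circular arrangements.
So 2 × (5)! = 2 × 120 = 240.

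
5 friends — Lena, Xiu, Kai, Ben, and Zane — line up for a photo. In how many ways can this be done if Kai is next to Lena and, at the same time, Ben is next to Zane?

Treat {Kai,Lena} as one block (2 orders) and {Ben,Zane} as another (2 orders).
That leaves 3 units to arrange: 2 × 2 × 3! = 4 × 6 = 24.

24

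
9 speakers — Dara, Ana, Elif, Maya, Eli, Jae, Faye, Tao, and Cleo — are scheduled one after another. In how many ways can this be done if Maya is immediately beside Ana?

Glue Maya and Ana into one block (2 internal orders), leaving 8 units to arrange in a row.
That gives 2 × 8! = 2 × 40320 = 80640.

80640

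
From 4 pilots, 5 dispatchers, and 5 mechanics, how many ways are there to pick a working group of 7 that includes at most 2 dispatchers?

1716

Split by how many dispatchers are chosen (0 through 2).
Sum: C(5,0)·C(9,7) + C(5,1)·C(9,6) + C(5,2)·C(9,5) = 36 + 420 + 1260 = 1716.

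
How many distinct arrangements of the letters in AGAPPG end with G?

With the last slot taken by G, it remains to arrange the other 5 letters (AAPPG).
Those 5 letters have A appearing twice and P appearing twice, giving (5)!/(2!·2!) = 30.

30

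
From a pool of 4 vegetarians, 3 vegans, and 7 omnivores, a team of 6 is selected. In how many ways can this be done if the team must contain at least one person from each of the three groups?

Total 6-person selections from all 14: C(14,6) = 3003.
Subtract selections that omit an entire group: no vegetarians → C(10,6) = 210; no vegans → C(11,6) = 462; no omnivores → C(7,6) = 7.
Add back selections omitting two groups (i.e. drawn from a single group): C(4,6) + C(3,6) + C(7,6) = 7.
By inclusion–exclusion: 3003 − 679 + 7 = 2331.

2331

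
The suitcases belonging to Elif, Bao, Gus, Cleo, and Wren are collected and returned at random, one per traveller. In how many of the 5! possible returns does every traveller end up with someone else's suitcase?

Count assignments avoiding every fixed point. For any j of the 5 travellers fixed to their own suitcase, the other 5−j can be arranged in (5−j)! ways.
By inclusion–exclusion this is Σ_{j=0}^{5} (−1)^j C(5,j)·(5−j)!.
Computing: 120 − 120 + 60 − 20 + 5 − 1 = 44.

44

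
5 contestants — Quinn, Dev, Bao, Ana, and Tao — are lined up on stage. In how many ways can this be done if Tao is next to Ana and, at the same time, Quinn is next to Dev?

Treat {Tao,Ana} as one block (2 orders) and {Quinn,Dev} as another (2 orders).
That leaves 3 units to arrange: 2 × 2 × 3! = 4 × 6 = 24.

24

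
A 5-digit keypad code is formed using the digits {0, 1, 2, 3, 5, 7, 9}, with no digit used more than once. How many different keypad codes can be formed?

With no repetition, fill the 5 digits in order: 7 choices, then 6, down to 3.
That product is 7 × 6 × 5 × 4 × 3 = 2520.

2520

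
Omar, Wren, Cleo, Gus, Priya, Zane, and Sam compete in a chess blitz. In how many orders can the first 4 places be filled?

This is an ordered selection of 4 from 7: P(7,4).
That gives 7 × 6 × 5 × 4 = 840.

840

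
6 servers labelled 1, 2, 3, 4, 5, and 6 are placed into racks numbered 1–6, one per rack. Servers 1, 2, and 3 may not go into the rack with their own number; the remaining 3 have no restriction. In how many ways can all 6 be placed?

Let Aᵢ (for i ∈ {1, 2, 3}) be the placements that put server i in its forbidden rack. Any j of these fix j positions, leaving (6−j)! ways to fill the rest, and there are C(3,j) ways to pick which j.
By inclusion–exclusion, the number of valid placements is Σ_{j=0}^{3} (−1)^j C(3,j)·(6−j)!.
Computing: 720 − 360 + 72 − 6 = 426.

426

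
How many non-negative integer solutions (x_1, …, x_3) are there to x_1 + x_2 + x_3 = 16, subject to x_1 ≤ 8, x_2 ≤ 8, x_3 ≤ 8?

By stars and bars, unrestricted non-negative solutions to x_1+…+x_3 = 16 number C(16+2,2) = 153.
Subtract solutions that violate a single cap (substitute x_i' = x_i − (cap_i+1)): x_1 ≥ 9 gives C(9,2) = 36; x_2 ≥ 9 gives C(9,2) = 36; x_3 ≥ 9 gives C(9,2) = 36. Together 108.
No two caps can be exceeded simultaneously, so the pair terms are all 0.
By inclusion–exclusion the count is 153 − 108 + 0 = 45.

45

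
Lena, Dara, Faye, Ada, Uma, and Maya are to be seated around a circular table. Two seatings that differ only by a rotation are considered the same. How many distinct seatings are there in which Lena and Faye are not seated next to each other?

72

All circular seatings of 6 people number (5)! = 120.
Those with Lena next to Faye: fuse the pair into one unit and seat 5 units around a circle — 2·(4)! = 48.
Subtracting, 120 − 48 = 72.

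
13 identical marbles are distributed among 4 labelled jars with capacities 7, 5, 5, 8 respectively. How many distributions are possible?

233

By stars and bars, unrestricted non-negative solutions to x_1+…+x_4 = 13 number C(13+3,3) = 560.
Subtract solutions that violate a single cap (substitute x_i' = x_i − (cap_i+1)): x_1 ≥ 8 gives C(8,3) = 56; x_2 ≥ 6 gives C(10,3) = 120; x_3 ≥ 6 gives C(10,3) = 120; x_4 ≥ 9 gives C(7,3) = 35. Together 331.
Add back pairs where two caps are both exceeded: 0 + 0 + 0 + 4 + 0 + 0 = 4.
By inclusion–exclusion the count is 560 − 331 + 4 = 233.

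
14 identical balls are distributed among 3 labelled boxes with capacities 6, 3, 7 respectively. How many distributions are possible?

Ignoring the caps, the number of non-negative solutions to x_1+…+x_3 = 14 is C(16,2) = 120.
Subtract solutions that violate a single cap (substitute x_i' = x_i − (cap_i+1)): x_1 ≥ 7 gives C(9,2) = 36; x_2 ≥ 4 gives C(12,2) = 66; x_3 ≥ 8 gives C(8,2) = 28. Together 130.
Add back pairs where two caps are both exceeded: 10 + 0 + 6 = 16.
By inclusion–exclusion the count is 120 − 130 + 16 = 6.

6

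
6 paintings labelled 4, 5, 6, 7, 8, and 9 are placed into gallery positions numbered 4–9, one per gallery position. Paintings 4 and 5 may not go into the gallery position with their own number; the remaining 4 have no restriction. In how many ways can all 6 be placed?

Let Aᵢ (for i ∈ {4, 5}) be the placements that put painting i in its forbidden gallery position. Any j of these fix j positions, leaving (6−j)! ways to fill the rest, and there are C(2,j) ways to pick which j.
By inclusion–exclusion, the number of valid placements is Σ_{j=0}^{2} (−1)^j C(2,j)·(6−j)!.
Computing: 720 − 240 + 24 = 504.

504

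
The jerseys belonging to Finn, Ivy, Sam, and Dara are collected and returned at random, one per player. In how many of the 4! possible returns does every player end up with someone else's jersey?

Let Aᵢ be the assignments in which player i gets their old jersey. We want the size of the complement of A₁∪…∪A_4.
By inclusion–exclusion this is Σ_{j=0}^{4} (−1)^j C(4,j)·(4−j)!.
Computing: 24 − 24 + 12 − 4 + 1 = 9.

9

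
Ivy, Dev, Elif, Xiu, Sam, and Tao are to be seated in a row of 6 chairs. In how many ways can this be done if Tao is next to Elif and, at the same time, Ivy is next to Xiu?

Treat {Tao,Elif} as one block (2 orders) and {Ivy,Xiu} as another (2 orders).
That leaves 4 units to arrange: 2 × 2 × 4! = 4 × 24 = 96.

96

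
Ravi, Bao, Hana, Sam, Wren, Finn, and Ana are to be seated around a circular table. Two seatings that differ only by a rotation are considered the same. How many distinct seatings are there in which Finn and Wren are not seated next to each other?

Without the restriction there are (6)! = 720 seatings.
Those with Finn next to Wren: fuse the pair into one unit and seat 6 units around a circle — 2·(5)! = 240.
Subtracting, 720 − 240 = 480.

480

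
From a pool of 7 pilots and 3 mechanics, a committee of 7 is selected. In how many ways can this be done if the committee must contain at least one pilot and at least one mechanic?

119

Unrestricted: C(10,7) = 120 ways to pick any 7 of the 10.
Subtract selections that omit an entire group: no pilots → C(3,7) = 0; no mechanics → C(7,7) = 1.
Both groups omitted at once is impossible, so 120 − 1 = 119.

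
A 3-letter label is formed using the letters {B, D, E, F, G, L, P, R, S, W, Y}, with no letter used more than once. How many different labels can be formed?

Choose and order 3 of the 11 symbols: the first letter has 11 options, the next 10, then 9.
11 × 10 × 9 = 990.

990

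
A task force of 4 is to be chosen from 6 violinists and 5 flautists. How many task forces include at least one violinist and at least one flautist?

With no constraint there are C(11,4) = 330 possible selections.
Selections missing a whole group: no violinists → C(5,4) = 5; no flautists → C(6,4) = 15.
Both groups omitted at once is impossible, so 330 − 20 = 310.

310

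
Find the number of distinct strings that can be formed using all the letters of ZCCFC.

20

ZCCFC has 5 letters with C appearing 3 times.
The number of distinct arrangements is 5!/(3!) = 120/6 = 20.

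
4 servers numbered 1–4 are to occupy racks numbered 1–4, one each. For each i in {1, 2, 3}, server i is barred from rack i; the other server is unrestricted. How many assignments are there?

Let Aᵢ (for i ∈ {1, 2, 3}) be the placements that put server i in its forbidden rack. Any j of these fix j positions, leaving (4−j)! ways to fill the rest, and there are C(3,j) ways to pick which j.
By inclusion–exclusion, the number of valid placements is Σ_{j=0}^{3} (−1)^j C(3,j)·(4−j)!.
Computing: 24 − 18 + 6 − 1 = 11.

11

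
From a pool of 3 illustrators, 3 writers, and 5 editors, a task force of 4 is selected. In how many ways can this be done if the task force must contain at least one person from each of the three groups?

180

Total 4-person selections from all 11: C(11,4) = 330.
Subtract selections that omit an entire group: no illustrators → C(8,4) = 70; no writers → C(8,4) = 70; no editors → C(6,4) = 15.
Add back selections omitting two groups (i.e. drawn from a single group): C(3,4) + C(3,4) + C(5,4) = 5.
By inclusion–exclusion: 330 − 155 + 5 = 180.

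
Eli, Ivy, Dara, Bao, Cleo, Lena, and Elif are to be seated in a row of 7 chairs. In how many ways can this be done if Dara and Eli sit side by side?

Place the 5 others and the Dara-Eli pair as 6 objects in a line; the pair has 2 internal arrangements.
That gives 2 × 6! = 2 × 720 = 1440.

1440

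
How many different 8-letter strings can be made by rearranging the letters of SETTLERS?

5040

Letter multiplicities in SETTLERS: E×2, L×1, R×1, S×2, T×2.
So there are 8! / (2!·2!·2!) = 5040 distinguishable arrangements.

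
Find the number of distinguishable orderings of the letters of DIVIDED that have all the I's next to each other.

120

Treat the 2 copies of I as a single block. The multiset to arrange is then {II, D, D, D, E, V}, 6 items in all.
That gives (6)!/(3!) = 120 arrangements.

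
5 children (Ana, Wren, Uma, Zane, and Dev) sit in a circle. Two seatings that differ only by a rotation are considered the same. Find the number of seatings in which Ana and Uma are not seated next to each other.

Without the restriction there are (4)! = 24 seatings.
Those with Ana next to Uma: fuse the pair into one unit and seat 4 units around a circle — 2·(3)! = 12.
Subtracting, 24 − 12 = 12.

12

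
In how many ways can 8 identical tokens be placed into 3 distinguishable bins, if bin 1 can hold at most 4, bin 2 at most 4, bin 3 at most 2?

6

Without the upper bounds there are C(10,2) = 45 ways to split 8 among 3 bins.
Subtract solutions that violate a single cap (substitute x_i' = x_i − (cap_i+1)): x_1 ≥ 5 gives C(5,2) = 10; x_2 ≥ 5 gives C(5,2) = 10; x_3 ≥ 3 gives C(7,2) = 21. Together 41.
Add back pairs where two caps are both exceeded: 0 + 1 + 1 = 2.
By inclusion–exclusion the count is 45 − 41 + 2 = 6.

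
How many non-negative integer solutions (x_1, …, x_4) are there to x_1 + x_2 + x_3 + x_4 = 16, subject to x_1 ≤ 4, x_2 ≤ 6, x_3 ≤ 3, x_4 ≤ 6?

20

By stars and bars, unrestricted non-negative solutions to x_1+…+x_4 = 16 number C(16+3,3) = 969.
Subtract solutions that violate a single cap (substitute x_i' = x_i − (cap_i+1)): x_1 ≥ 5 gives C(14,3) = 364; x_2 ≥ 7 gives C(12,3) = 220; x_3 ≥ 4 gives C(15,3) = 455; x_4 ≥ 7 gives C(12,3) = 220. Together 1259.
Add back pairs where two caps are both exceeded: 35 + 120 + 35 + 56 + 10 + 56 = 312.
Subtract triples: 1 + 0 + 1 + 0 = 2.
By inclusion–exclusion the count is 969 − 1259 + 312 − 2 = 20.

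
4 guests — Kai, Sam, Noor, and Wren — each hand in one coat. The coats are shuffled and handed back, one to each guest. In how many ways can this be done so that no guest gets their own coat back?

9

Count assignments avoiding every fixed point. For any j of the 4 guests fixed to their own coat, the other 4−j can be arranged in (4−j)! ways.
By inclusion–exclusion this is Σ_{j=0}^{4} (−1)^j C(4,j)·(4−j)!.
Computing: 24 − 24 + 12 − 4 + 1 = 9.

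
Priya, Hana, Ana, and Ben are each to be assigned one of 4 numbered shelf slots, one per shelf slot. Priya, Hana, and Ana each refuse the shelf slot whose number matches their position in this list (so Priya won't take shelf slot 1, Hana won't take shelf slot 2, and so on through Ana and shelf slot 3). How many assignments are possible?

11

Let Aᵢ (for i ∈ {1, 2, 3}) be the placements that put person i in their forbidden shelf slot. Any j of these fix j positions, leaving (4−j)! ways to fill the rest, and there are C(3,j) ways to pick which j.
By inclusion–exclusion, the number of valid placements is Σ_{j=0}^{3} (−1)^j C(3,j)·(4−j)!.
Computing: 24 − 18 + 6 − 1 = 11.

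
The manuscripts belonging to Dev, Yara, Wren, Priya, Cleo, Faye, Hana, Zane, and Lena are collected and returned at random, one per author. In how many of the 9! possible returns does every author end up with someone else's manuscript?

This is the derangement count D_9: permutations of 9 items with no fixed point.
By inclusion–exclusion this is Σ_{j=0}^{9} (−1)^j C(9,j)·(9−j)!.
Computing: 362880 − 362880 + 181440 − 60480 + 15120 − 3024 + 504 − 72 + 9 − 1 = 133496.

133496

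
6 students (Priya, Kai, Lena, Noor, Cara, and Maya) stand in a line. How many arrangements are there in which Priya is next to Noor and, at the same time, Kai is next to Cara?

96

Treat {Priya,Noor} as one block (2 orders) and {Kai,Cara} as another (2 orders).
That leaves 4 units to arrange: 2 × 2 × 4! = 4 × 24 = 96.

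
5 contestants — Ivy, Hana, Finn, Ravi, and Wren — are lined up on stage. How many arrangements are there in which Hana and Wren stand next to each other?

Glue Hana and Wren into one block (2 internal orders), leaving 4 units to arrange in a row.
That gives 2 × 4! = 2 × 24 = 48.

48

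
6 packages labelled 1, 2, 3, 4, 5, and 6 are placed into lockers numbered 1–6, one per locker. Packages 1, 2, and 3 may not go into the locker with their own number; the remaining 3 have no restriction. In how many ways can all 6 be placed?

Let Aᵢ (for i ∈ {1, 2, 3}) be the placements that put package i in its forbidden locker. Any j of these fix j positions, leaving (6−j)! ways to fill the rest, and there are C(3,j) ways to pick which j.
By inclusion–exclusion, the number of valid placements is Σ_{j=0}^{3} (−1)^j C(3,j)·(6−j)!.
Computing: 720 − 360 + 72 − 6 = 426.

426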